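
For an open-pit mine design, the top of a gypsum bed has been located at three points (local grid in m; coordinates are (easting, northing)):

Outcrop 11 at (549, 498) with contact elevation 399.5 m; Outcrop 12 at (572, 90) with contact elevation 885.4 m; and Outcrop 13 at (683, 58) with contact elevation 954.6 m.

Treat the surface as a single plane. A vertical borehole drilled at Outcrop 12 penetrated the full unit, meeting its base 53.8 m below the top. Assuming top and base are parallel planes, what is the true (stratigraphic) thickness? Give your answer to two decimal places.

34.29 m

Let the plane be z = a·E + b·N + c.
Outcrop 12−Outcrop 11: 23a − 408b = 485.9;  Outcrop 13−Outcrop 11: 134a − 440b = 555.1.
Solving gives a = 0.28472, b = −1.17488.
|∇z| = √(a²+b²) = 1.20889, so dip δ = arctan(1.20889) = 50.40°.
True thickness = vertical thickness × cos δ = 53.8 × cos 50.40° = 34.29 m.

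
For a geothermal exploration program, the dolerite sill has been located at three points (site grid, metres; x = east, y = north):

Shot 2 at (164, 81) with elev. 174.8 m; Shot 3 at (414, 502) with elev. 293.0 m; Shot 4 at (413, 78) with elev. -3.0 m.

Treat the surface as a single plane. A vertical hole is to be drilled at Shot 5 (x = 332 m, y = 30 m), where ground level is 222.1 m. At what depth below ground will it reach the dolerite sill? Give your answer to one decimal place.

Let the plane be z = a·x + b·y + c.
Shot 3−Shot 2: 250a + 421b = 118.2;  Shot 4−Shot 2: 249a − 3b = −177.8.
Solving gives a = −0.70563, b = 0.69978.
Then c = 174.8 − a·164 − b·81 = 233.84.
At (332, 30): z_contact = −234.27 + 20.99 + 233.84 = 20.57 m.
Depth below ground = 222.1 − 20.57 = 201.5 m.

201.5 m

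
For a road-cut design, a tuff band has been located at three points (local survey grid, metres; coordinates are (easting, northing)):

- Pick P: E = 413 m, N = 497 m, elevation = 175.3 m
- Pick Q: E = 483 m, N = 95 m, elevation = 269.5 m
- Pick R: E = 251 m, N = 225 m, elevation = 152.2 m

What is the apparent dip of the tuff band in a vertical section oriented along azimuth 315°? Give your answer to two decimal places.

Two edge vectors: Pick P→Pick Q = (70, -402, 94.2), Pick P→Pick R = (-162, -272, -23.1).
Normal n = (Pick P→Pick Q) × (Pick P→Pick R) = (34908.6, -13643.4, -84164).
So ∂z/∂E = −n_x/n_z = 0.41477 and ∂z/∂N = −n_y/n_z = −0.16210.
Unit vector along 315° is (sin 315°, cos 315°) = (-0.7071, 0.7071).
Slope in that direction = a·(-0.7071) + b·(0.7071) = −0.40791.
Apparent dip = arctan|0.40791| = 22.19° (true dip is 24.0°, so apparent ≤ true as expected).

22.19°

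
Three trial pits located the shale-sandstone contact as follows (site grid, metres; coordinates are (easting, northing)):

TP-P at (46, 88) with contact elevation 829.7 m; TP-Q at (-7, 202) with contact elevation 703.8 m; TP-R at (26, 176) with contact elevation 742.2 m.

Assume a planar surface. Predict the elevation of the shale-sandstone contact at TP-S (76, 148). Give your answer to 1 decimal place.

790.3 m

Two edge vectors: TP-P→TP-Q = (-53, 114, -125.9), TP-P→TP-R = (-20, 88, -87.5).
Normal n = (TP-P→TP-Q) × (TP-P→TP-R) = (1104.2, -2119.5, -2384).
So ∂z/∂E = −n_x/n_z = 0.46317 and ∂z/∂N = −n_y/n_z = −0.88905.
Intercept c from TP-P: 829.7 − 21.31 + 78.24 = 886.63.
At (76, 148): z = 35.2 − 131.6 + 886.63 = 790.3 m.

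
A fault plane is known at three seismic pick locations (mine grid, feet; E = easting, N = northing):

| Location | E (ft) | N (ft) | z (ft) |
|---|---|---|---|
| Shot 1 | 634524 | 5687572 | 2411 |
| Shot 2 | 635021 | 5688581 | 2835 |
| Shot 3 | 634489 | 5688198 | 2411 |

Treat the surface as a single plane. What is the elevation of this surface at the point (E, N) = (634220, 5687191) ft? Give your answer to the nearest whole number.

2162 ft

Two edge vectors: Shot 1→Shot 2 = (497, 1009, 424), Shot 1→Shot 3 = (-35, 626, 0).
Normal n = (Shot 1→Shot 2) × (Shot 1→Shot 3) = (-265424, -14840, 346437).
So ∂z/∂E = −n_x/n_z = 0.76615373 and ∂z/∂N = −n_y/n_z = 0.04283607.
Intercept c from Shot 1: 2411 − 486142.93 − 243633.24 = −727365.17.
At (634220, 5687191): z = 485910.0 + 243616.9 − 727365.17 = 2161.8 ft.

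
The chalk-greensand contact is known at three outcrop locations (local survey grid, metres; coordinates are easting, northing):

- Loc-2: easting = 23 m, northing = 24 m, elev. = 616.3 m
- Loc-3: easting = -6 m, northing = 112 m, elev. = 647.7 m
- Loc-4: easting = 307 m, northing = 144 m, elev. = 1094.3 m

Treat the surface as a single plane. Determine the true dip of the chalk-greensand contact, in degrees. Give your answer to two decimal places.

Let the plane be z = a·easting + b·northing + c.
Loc-3−Loc-2: −29a + 88b = 31.4;  Loc-4−Loc-2: 284a + 120b = 478.
Solving gives a = 1.34504, b = 0.80007.
Gradient magnitude |∇z| = √(a² + b²) = √(1.80913 + 0.64011) = 1.56501.
True dip = arctan(1.56501) = 57.42°, dipping toward WSW (azimuth ≈ 239°).

57.42°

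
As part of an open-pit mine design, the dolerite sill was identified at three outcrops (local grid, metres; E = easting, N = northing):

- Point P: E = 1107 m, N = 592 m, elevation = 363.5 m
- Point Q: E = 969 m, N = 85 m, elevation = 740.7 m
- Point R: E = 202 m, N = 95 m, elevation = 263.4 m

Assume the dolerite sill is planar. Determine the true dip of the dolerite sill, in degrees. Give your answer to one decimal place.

47.6°

Two edge vectors: Point P→Point Q = (-138, -507, 377.2), Point P→Point R = (-905, -497, -100.1).
Normal n = (Point P→Point Q) × (Point P→Point R) = (238219.1, -355179.8, -390249).
So ∂z/∂E = −n_x/n_z = 0.61043 and ∂z/∂N = −n_y/n_z = −0.91014.
Gradient magnitude |∇z| = √(a² + b²) = √(0.37262 + 0.82835) = 1.09589.
True dip = arctan(1.09589) = 47.6°, dipping toward NW (azimuth ≈ 326°).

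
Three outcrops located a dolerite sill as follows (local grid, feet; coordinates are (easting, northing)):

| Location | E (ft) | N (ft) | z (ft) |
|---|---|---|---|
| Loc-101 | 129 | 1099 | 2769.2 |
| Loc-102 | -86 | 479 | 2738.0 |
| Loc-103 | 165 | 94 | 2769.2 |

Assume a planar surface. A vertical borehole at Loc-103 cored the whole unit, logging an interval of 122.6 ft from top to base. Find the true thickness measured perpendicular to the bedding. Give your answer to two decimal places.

121.55 ft

Two edge vectors: Loc-101→Loc-102 = (-215, -620, -31.2), Loc-101→Loc-103 = (36, -1005, 0).
Normal n = (Loc-101→Loc-102) × (Loc-101→Loc-103) = (-31356, -1123.2, 238395).
So ∂z/∂E = −n_x/n_z = 0.13153 and ∂z/∂N = −n_y/n_z = 0.00471.
|∇z| = √(a²+b²) = 0.13161, so dip δ = arctan(0.13161) = 7.50°.
True thickness = vertical thickness × cos δ = 122.6 × cos 7.50° = 121.55 ft.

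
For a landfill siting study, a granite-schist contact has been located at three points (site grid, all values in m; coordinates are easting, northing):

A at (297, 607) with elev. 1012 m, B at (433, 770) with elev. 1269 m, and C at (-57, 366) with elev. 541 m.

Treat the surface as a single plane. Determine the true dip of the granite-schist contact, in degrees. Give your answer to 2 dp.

50.96°

Two edge vectors: A→B = (136, 163, 257), A→C = (-354, -241, -471).
Normal n = (A→B) × (A→C) = (-14836, -26922, 24926).
So ∂z/∂easting = −n_x/n_z = 0.59520 and ∂z/∂northing = −n_y/n_z = 1.08008.
Gradient magnitude |∇z| = √(a² + b²) = √(0.35427 + 1.16657) = 1.23322.
True dip = arctan(1.23322) = 50.96°, dipping toward SSW (azimuth ≈ 209°).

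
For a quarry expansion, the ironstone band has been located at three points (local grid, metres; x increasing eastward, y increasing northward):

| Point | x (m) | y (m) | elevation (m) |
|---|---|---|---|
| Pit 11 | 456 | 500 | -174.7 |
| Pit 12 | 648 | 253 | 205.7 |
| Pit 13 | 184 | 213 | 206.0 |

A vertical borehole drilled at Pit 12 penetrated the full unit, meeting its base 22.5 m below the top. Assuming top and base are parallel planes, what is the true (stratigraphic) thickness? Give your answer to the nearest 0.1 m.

12.8 m

Two edge vectors: Pit 11→Pit 12 = (192, -247, 380.4), Pit 11→Pit 13 = (-272, -287, 380.7).
Normal n = (Pit 11→Pit 12) × (Pit 11→Pit 13) = (15141.9, -176563.2, -122288).
So ∂z/∂x = −n_x/n_z = 0.12382 and ∂z/∂y = −n_y/n_z = −1.44383.
|∇z| = √(a²+b²) = 1.44913, so dip δ = arctan(1.44913) = 55.39°.
True thickness = vertical thickness × cos δ = 22.5 × cos 55.39° = 12.8 m.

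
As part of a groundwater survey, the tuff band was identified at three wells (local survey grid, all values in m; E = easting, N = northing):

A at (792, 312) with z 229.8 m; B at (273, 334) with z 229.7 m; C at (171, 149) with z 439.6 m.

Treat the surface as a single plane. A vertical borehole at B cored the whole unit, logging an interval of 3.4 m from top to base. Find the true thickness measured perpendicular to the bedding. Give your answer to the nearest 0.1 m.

2.3 m

Two edge vectors: A→B = (-519, 22, -0.1), A→C = (-621, -163, 209.8).
Normal n = (A→B) × (A→C) = (4599.3, 108948.3, 98259).
So ∂z/∂E = −n_x/n_z = −0.04681 and ∂z/∂N = −n_y/n_z = −1.10879.
|∇z| = √(a²+b²) = 1.10977, so dip δ = arctan(1.10977) = 47.98°.
True thickness = vertical thickness × cos δ = 3.4 × cos 47.98° = 2.3 m.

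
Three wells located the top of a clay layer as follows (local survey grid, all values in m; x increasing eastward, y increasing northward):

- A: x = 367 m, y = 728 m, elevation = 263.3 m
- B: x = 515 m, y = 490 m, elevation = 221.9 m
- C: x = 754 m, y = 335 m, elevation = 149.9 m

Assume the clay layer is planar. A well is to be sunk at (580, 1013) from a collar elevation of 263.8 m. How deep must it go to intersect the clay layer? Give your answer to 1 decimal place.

Two edge vectors: A→B = (148, -238, -41.4), A→C = (387, -393, -113.4).
Normal n = (A→B) × (A→C) = (10719, 761.4, 33942).
So ∂z/∂x = −n_x/n_z = −0.315803 and ∂z/∂y = −n_y/n_z = −0.022432.
Intercept c from A: 263.3 + 115.90 + 16.33 = 395.53.
At (580, 1013): z_contact = −183.17 − 22.72 + 395.53 = 189.64 m.
Depth below ground = 263.8 − 189.64 = 74.2 m.

74.2 m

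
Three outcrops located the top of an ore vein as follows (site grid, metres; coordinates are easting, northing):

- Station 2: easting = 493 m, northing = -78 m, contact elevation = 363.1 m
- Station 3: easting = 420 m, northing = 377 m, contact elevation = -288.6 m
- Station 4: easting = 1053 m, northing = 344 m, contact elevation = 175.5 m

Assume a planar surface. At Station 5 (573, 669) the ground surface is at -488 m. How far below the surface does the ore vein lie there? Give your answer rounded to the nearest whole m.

86 m

Let the plane be z = a·easting + b·northing + c.
Station 3−Station 2: −73a + 455b = −651.7;  Station 4−Station 2: 560a + 422b = −187.6.
Solving gives a = 0.66406, b = −1.32577.
Then c = 363.1 − a·493 − b·-78 = −67.69.
At (573, 669): z_contact = 380.5 − 886.9 − 67.69 = -574.1 m.
Depth below ground = -488 − (-574.1) = 86 m.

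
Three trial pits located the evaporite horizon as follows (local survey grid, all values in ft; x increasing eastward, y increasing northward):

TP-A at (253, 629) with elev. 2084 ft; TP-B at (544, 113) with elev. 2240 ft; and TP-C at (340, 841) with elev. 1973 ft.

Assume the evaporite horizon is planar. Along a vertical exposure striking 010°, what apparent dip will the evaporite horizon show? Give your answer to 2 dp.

Let the plane be z = a·x + b·y + c.
TP-B−TP-A: 291a − 516b = 156;  TP-C−TP-A: 87a + 212b = −111.
Solving gives a = −0.22709, b = −0.43039.
Unit vector along 010° is (sin 10°, cos 10°) = (0.1736, 0.9848).
Slope in that direction = a·(0.1736) + b·(0.9848) = −0.46329.
Apparent dip = arctan|0.46329| = 24.86° (true dip is 25.9°, so apparent ≤ true as expected).

24.86°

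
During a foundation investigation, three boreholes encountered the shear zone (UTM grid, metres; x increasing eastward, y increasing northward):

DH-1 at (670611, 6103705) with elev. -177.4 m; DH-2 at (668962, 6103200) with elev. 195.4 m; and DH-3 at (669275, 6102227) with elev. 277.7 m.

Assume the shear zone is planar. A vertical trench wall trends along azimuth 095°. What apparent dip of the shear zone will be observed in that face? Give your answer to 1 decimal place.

9.6°

Two edge vectors: DH-1→DH-2 = (-1649, -505, 372.8), DH-1→DH-3 = (-1336, -1478, 455.1).
Normal n = (DH-1→DH-2) × (DH-1→DH-3) = (321172.9, 252399.1, 1762542).
So ∂z/∂x = −n_x/n_z = −0.18222 and ∂z/∂y = −n_y/n_z = −0.14320.
Unit vector along 095° is (sin 95°, cos 95°) = (0.9962, -0.0872).
Slope in that direction = a·(0.9962) + b·(-0.0872) = −0.16905.
Apparent dip = arctan|0.16905| = 9.6° (true dip is 13.0°, so apparent ≤ true as expected).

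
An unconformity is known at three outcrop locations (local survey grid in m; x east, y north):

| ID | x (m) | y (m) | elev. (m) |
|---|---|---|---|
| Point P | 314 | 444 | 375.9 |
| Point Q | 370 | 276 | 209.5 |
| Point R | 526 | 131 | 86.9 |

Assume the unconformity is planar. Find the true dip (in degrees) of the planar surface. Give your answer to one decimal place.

47.0°

Let the plane be z = a·x + b·y + c.
Point Q−Point P: 56a − 168b = −166.4;  Point R−Point P: 212a − 313b = −289.
Solving gives a = 0.19522, b = 1.05555.
Gradient magnitude |∇z| = √(a² + b²) = √(0.03811 + 1.11419) = 1.07345.
True dip = arctan(1.07345) = 47.0°, dipping toward S (azimuth ≈ 190°).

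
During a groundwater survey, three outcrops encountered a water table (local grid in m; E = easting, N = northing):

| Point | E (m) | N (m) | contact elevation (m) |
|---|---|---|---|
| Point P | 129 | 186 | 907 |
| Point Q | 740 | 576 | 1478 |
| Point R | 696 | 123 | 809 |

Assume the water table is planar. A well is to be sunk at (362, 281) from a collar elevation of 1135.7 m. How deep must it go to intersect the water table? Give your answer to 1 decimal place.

90.3 m

Two edge vectors: Point P→Point Q = (611, 390, 571), Point P→Point R = (567, -63, -98).
Normal n = (Point P→Point Q) × (Point P→Point R) = (-2247, 383635, -259623).
So ∂z/∂E = −n_x/n_z = −0.00865 and ∂z/∂N = −n_y/n_z = 1.47766.
Intercept c from Point P: 907 + 1.12 − 274.85 = 633.27.
At (362, 281): z_contact = −3.13 + 415.22 + 633.27 = 1045.36 m.
Depth below ground = 1135.7 − 1045.36 = 90.3 m.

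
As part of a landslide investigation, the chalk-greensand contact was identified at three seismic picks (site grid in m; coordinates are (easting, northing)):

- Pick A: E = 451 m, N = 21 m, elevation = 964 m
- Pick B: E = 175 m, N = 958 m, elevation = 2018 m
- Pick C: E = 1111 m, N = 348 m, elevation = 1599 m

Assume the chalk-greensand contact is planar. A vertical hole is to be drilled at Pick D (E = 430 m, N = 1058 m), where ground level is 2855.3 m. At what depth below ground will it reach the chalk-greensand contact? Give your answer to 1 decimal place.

624.3 m

Let the plane be z = a·E + b·N + c.
Pick B−Pick A: −276a + 937b = 1054;  Pick C−Pick A: 660a + 327b = 635.
Solving gives a = 0.353248, b = 1.228918.
Then c = 964 − a·451 − b·21 = 778.88.
At (430, 1058): z_contact = 151.90 + 1300.20 + 778.88 = 2230.97 m.
Depth below ground = 2855.3 − 2230.97 = 624.3 m.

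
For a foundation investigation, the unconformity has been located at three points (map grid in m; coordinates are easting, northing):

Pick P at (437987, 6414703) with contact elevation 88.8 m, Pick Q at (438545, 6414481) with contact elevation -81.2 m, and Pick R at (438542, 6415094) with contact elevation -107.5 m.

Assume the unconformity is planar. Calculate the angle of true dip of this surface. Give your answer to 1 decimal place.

Let the plane be z = a·easting + b·northing + c.
Pick Q−Pick P: 558a − 222b = −170;  Pick R−Pick P: 555a + 391b = −196.3.
Solving gives a = −0.32236, b = −0.04448.
Gradient magnitude |∇z| = √(a² + b²) = √(0.10391 + 0.00198) = 0.32541.
True dip = arctan(0.32541) = 18.0°, dipping toward E (azimuth ≈ 082°).

18.0°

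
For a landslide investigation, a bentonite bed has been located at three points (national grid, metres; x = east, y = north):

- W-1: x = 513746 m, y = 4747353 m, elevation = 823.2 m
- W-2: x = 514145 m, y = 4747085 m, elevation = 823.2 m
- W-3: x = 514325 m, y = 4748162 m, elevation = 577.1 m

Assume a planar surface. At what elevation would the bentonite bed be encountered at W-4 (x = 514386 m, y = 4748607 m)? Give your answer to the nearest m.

477 m

Two edge vectors: W-1→W-2 = (399, -268, 0), W-1→W-3 = (579, 809, -246.1).
Normal n = (W-1→W-2) × (W-1→W-3) = (65954.8, 98193.9, 477963).
So ∂z/∂x = −n_x/n_z = −0.13799143 and ∂z/∂y = −n_y/n_z = −0.20544247.
Intercept c from W-1: 823.2 + 70892.55 + 975307.93 = 1047023.68.
At (514386, 4748607): z = −70980.9 − 975565.6 + 1047023.68 = 477.3 m.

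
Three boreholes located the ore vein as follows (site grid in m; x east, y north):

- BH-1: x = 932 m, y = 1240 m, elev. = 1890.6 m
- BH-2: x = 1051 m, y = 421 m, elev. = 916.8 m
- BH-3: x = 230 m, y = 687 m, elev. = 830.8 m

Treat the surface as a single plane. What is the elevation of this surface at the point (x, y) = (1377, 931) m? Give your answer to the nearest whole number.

Two edge vectors: BH-1→BH-2 = (119, -819, -973.8), BH-1→BH-3 = (-702, -553, -1059.8).
Normal n = (BH-1→BH-2) × (BH-1→BH-3) = (329464.8, 809723.8, -640745).
So ∂z/∂x = −n_x/n_z = 0.51419 and ∂z/∂y = −n_y/n_z = 1.26372.
Intercept c from BH-1: 1890.6 − 479.23 − 1567.02 = −155.64.
At (1377, 931): z = 708.0 + 1176.5 − 155.64 = 1728.9 m.

1729 m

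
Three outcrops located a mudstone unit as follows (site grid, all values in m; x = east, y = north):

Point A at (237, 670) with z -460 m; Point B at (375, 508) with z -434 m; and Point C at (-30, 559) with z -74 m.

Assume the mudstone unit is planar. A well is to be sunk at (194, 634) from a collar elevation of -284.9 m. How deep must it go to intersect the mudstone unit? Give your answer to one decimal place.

Let the plane be z = a·x + b·y + c.
Point B−Point A: 138a − 162b = 26;  Point C−Point A: −267a − 111b = 386.
Solving gives a = −1.01834, b = −1.02797.
Then c = -460 − a·237 − b·670 = 470.08.
At (194, 634): z_contact = −197.56 − 651.73 + 470.08 = -379.20 m.
Depth below ground = -284.9 − (-379.20) = 94.3 m.

94.3 m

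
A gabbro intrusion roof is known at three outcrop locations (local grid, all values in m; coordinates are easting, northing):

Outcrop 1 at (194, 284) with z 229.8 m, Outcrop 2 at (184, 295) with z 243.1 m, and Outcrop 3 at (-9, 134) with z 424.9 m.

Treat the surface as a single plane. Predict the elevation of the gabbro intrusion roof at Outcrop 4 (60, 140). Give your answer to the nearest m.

350 m

Two edge vectors: Outcrop 1→Outcrop 2 = (-10, 11, 13.3), Outcrop 1→Outcrop 3 = (-203, -150, 195.1).
Normal n = (Outcrop 1→Outcrop 2) × (Outcrop 1→Outcrop 3) = (4141.1, -748.9, 3733).
So ∂z/∂easting = −n_x/n_z = −1.10932 and ∂z/∂northing = −n_y/n_z = 0.20062.
Intercept c from Outcrop 1: 229.8 + 215.21 − 56.97 = 388.03.
At (60, 140): z = −66.6 + 28.1 + 388.03 = 349.6 m.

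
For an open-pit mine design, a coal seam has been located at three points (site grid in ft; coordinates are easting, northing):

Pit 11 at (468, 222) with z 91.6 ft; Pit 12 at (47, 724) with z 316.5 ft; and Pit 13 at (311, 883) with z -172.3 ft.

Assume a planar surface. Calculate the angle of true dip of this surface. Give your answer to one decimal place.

Let the plane be z = a·easting + b·northing + c.
Pit 12−Pit 11: −421a + 502b = 224.9;  Pit 13−Pit 11: −157a + 661b = −263.9.
Solving gives a = −1.40944, b = −0.73401.
Gradient magnitude |∇z| = √(a² + b²) = √(1.98652 + 0.53877) = 1.58912.
True dip = arctan(1.58912) = 57.8°, dipping toward ENE (azimuth ≈ 062°).

57.8°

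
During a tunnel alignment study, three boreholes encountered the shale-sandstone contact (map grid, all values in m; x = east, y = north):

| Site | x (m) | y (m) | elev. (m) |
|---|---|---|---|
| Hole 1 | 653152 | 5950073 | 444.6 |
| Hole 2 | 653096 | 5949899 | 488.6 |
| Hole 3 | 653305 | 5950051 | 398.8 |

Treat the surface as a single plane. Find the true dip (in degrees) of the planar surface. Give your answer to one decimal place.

19.5°

Let the plane be z = a·x + b·y + c.
Hole 2−Hole 1: −56a − 174b = 44;  Hole 3−Hole 1: 153a − 22b = −45.8.
Solving gives a = −0.32086, b = −0.14961.
Gradient magnitude |∇z| = √(a² + b²) = √(0.10295 + 0.02238) = 0.35402.
True dip = arctan(0.35402) = 19.5°, dipping toward ENE (azimuth ≈ 065°).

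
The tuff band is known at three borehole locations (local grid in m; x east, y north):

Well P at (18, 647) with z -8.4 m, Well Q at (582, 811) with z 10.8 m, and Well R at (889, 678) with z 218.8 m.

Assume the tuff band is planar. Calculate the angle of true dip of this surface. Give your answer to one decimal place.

43.1°

Two edge vectors: Well P→Well Q = (564, 164, 19.2), Well P→Well R = (871, 31, 227.2).
Normal n = (Well P→Well Q) × (Well P→Well R) = (36665.6, -111417.6, -125360).
So ∂z/∂x = −n_x/n_z = 0.29248 and ∂z/∂y = −n_y/n_z = −0.88878.
Gradient magnitude |∇z| = √(a² + b²) = √(0.08555 + 0.78993) = 0.93567.
True dip = arctan(0.93567) = 43.1°, dipping toward NNW (azimuth ≈ 342°).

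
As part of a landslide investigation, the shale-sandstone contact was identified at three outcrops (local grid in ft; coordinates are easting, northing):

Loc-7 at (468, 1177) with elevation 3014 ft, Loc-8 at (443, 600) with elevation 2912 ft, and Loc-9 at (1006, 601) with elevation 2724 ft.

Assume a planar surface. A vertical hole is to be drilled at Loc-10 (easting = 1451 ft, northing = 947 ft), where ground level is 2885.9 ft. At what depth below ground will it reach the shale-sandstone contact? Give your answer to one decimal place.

244.5 ft

Two edge vectors: Loc-7→Loc-8 = (-25, -577, -102), Loc-7→Loc-9 = (538, -576, -290).
Normal n = (Loc-7→Loc-8) × (Loc-7→Loc-9) = (108578, -62126, 324826).
So ∂z/∂easting = −n_x/n_z = −0.334265 and ∂z/∂northing = −n_y/n_z = 0.191259.
Intercept c from Loc-7: 3014 + 156.44 − 225.11 = 2945.32.
At (1451, 947): z_contact = −485.02 + 181.12 + 2945.32 = 2641.43 ft.
Depth below ground = 2885.9 − 2641.43 = 244.5 ft.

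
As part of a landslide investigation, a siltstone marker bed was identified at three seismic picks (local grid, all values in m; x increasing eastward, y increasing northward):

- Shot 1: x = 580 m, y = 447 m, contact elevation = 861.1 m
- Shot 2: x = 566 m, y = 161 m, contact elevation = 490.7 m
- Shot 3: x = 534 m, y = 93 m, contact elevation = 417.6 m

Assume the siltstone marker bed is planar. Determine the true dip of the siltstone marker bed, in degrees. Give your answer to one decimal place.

54.8°

Let the plane be z = a·x + b·y + c.
Shot 2−Shot 1: −14a − 286b = −370.4;  Shot 3−Shot 1: −46a − 354b = −443.5.
Solving gives a = −0.52202, b = 1.32066.
Gradient magnitude |∇z| = √(a² + b²) = √(0.27251 + 1.74414) = 1.42009.
True dip = arctan(1.42009) = 54.8°, dipping toward SSE (azimuth ≈ 158°).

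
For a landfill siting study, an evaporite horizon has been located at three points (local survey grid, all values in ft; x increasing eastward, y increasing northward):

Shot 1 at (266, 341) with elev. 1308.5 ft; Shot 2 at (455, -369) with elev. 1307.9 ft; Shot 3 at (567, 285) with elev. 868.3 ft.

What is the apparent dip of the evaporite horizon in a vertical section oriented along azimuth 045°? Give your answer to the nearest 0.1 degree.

54.0°

Two edge vectors: Shot 1→Shot 2 = (189, -710, -0.6), Shot 1→Shot 3 = (301, -56, -440.2).
Normal n = (Shot 1→Shot 2) × (Shot 1→Shot 3) = (312508.4, 83017.2, 203126).
So ∂z/∂x = −n_x/n_z = −1.53850 and ∂z/∂y = −n_y/n_z = −0.40870.
Unit vector along 045° is (sin 45°, cos 45°) = (0.7071, 0.7071).
Slope in that direction = a·(0.7071) + b·(0.7071) = −1.37687.
Apparent dip = arctan|1.37687| = 54.0° (true dip is 57.9°, so apparent ≤ true as expected).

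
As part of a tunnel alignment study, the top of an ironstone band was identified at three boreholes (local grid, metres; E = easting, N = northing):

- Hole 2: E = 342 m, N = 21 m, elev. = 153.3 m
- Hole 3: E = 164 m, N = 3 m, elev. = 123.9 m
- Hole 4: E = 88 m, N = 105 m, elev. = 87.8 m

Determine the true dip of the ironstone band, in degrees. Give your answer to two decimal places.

Two edge vectors: Hole 2→Hole 3 = (-178, -18, -29.4), Hole 2→Hole 4 = (-254, 84, -65.5).
Normal n = (Hole 2→Hole 3) × (Hole 2→Hole 4) = (3648.6, -4191.4, -19524).
So ∂z/∂E = −n_x/n_z = 0.18688 and ∂z/∂N = −n_y/n_z = −0.21468.
Gradient magnitude |∇z| = √(a² + b²) = √(0.03492 + 0.04609) = 0.28462.
True dip = arctan(0.28462) = 15.89°, dipping toward NW (azimuth ≈ 319°).

15.89°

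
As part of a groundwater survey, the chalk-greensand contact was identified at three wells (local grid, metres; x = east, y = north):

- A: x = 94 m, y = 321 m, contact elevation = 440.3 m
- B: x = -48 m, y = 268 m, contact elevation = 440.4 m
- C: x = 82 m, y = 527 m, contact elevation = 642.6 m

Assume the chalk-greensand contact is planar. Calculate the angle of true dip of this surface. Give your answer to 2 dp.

45.74°

Let the plane be z = a·x + b·y + c.
B−A: −142a − 53b = 0.1;  C−A: −12a + 206b = 202.3.
Solving gives a = −0.35943, b = 0.96110.
Gradient magnitude |∇z| = √(a² + b²) = √(0.12919 + 0.92372) = 1.02611.
True dip = arctan(1.02611) = 45.74°, dipping toward SSE (azimuth ≈ 159°).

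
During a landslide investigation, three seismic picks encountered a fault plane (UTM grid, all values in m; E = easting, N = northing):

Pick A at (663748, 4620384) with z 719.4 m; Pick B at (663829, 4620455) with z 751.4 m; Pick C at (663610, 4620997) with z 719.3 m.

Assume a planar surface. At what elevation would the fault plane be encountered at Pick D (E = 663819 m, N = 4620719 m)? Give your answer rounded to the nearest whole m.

768 m

Two edge vectors: Pick A→Pick B = (81, 71, 32), Pick A→Pick C = (-138, 613, -0.1).
Normal n = (Pick A→Pick B) × (Pick A→Pick C) = (-19623.1, -4407.9, 59451).
So ∂z/∂E = −n_x/n_z = 0.33007182 and ∂z/∂N = −n_y/n_z = 0.07414341.
Intercept c from Pick A: 719.4 − 219084.51 − 342571.04 = −560936.15.
At (663819, 4620719): z = 219107.9 + 342595.9 − 560936.15 = 767.7 m.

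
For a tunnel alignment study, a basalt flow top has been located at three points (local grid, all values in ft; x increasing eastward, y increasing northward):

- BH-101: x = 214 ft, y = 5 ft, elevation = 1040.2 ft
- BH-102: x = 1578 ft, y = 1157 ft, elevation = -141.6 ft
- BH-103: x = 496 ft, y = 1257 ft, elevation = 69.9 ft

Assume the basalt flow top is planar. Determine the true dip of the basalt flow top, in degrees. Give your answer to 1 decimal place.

Let the plane be z = a·x + b·y + c.
BH-102−BH-101: 1364a + 1152b = −1181.8;  BH-103−BH-101: 282a + 1252b = −970.3.
Solving gives a = −0.26165, b = −0.71607.
Gradient magnitude |∇z| = √(a² + b²) = √(0.06846 + 0.51275) = 0.76237.
True dip = arctan(0.76237) = 37.3°, dipping toward NNE (azimuth ≈ 020°).

37.3°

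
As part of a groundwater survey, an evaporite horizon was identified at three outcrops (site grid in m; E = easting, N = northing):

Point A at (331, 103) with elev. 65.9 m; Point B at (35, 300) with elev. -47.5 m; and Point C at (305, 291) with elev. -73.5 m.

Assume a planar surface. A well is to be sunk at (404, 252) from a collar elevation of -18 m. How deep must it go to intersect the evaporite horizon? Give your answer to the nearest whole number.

38 m

Two edge vectors: Point A→Point B = (-296, 197, -113.4), Point A→Point C = (-26, 188, -139.4).
Normal n = (Point A→Point B) × (Point A→Point C) = (-6142.6, -38314, -50526).
So ∂z/∂E = −n_x/n_z = −0.12157 and ∂z/∂N = −n_y/n_z = −0.75830.
Intercept c from Point A: 65.9 + 40.24 + 78.11 = 184.25.
At (404, 252): z_contact = −49.1 − 191.1 + 184.25 = -56.0 m.
Depth below ground = -18 − (-56.0) = 38 m.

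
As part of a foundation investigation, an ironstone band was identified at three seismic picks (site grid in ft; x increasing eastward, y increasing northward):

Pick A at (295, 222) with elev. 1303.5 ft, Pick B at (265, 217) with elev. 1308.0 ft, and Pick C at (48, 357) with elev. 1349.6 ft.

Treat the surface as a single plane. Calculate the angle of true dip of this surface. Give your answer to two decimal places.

9.46°

Two edge vectors: Pick A→Pick B = (-30, -5, 4.5), Pick A→Pick C = (-247, 135, 46.1).
Normal n = (Pick A→Pick B) × (Pick A→Pick C) = (-838, 271.5, -5285).
So ∂z/∂x = −n_x/n_z = −0.15856 and ∂z/∂y = −n_y/n_z = 0.05137.
Gradient magnitude |∇z| = √(a² + b²) = √(0.02514 + 0.00264) = 0.16668.
True dip = arctan(0.16668) = 9.46°, dipping toward ESE (azimuth ≈ 108°).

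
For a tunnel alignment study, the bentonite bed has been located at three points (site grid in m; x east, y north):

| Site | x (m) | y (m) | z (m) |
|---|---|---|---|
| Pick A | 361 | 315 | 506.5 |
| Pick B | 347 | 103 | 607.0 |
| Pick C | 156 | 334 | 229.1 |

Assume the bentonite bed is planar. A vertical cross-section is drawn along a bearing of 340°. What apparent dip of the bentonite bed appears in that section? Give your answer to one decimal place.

44.2°

Two edge vectors: Pick A→Pick B = (-14, -212, 100.5), Pick A→Pick C = (-205, 19, -277.4).
Normal n = (Pick A→Pick B) × (Pick A→Pick C) = (56899.3, -24486.1, -43726).
So ∂z/∂x = −n_x/n_z = 1.30127 and ∂z/∂y = −n_y/n_z = −0.55999.
Unit vector along 340° is (sin 340°, cos 340°) = (-0.3420, 0.9397).
Slope in that direction = a·(-0.3420) + b·(0.9397) = −0.97128.
Apparent dip = arctan|0.97128| = 44.2° (true dip is 54.8°, so apparent ≤ true as expected).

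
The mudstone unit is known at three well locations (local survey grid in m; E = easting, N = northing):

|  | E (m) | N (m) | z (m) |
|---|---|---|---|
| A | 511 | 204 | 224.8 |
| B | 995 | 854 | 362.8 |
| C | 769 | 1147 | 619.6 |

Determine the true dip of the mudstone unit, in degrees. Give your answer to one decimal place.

34.8°

Two edge vectors: A→B = (484, 650, 138), A→C = (258, 943, 394.8).
Normal n = (A→B) × (A→C) = (126486, -155479.2, 288712).
So ∂z/∂E = −n_x/n_z = −0.43810 and ∂z/∂N = −n_y/n_z = 0.53853.
Gradient magnitude |∇z| = √(a² + b²) = √(0.19194 + 0.29001) = 0.69422.
True dip = arctan(0.69422) = 34.8°, dipping toward SE (azimuth ≈ 141°).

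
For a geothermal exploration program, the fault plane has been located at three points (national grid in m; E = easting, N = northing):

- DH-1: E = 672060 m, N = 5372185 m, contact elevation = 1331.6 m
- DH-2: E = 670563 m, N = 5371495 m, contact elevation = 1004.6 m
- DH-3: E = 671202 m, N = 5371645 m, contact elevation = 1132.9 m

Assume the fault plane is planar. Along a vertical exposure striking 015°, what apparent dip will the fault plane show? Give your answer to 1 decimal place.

7.0°

Let the plane be z = a·E + b·N + c.
DH-2−DH-1: −1497a − 690b = −327;  DH-3−DH-1: −858a − 540b = −198.7.
Solving gives a = 0.18246, b = 0.07805.
Unit vector along 015° is (sin 15°, cos 15°) = (0.2588, 0.9659).
Slope in that direction = a·(0.2588) + b·(0.9659) = 0.12262.
Apparent dip = arctan|0.12262| = 7.0° (true dip is 11.2°, so apparent ≤ true as expected).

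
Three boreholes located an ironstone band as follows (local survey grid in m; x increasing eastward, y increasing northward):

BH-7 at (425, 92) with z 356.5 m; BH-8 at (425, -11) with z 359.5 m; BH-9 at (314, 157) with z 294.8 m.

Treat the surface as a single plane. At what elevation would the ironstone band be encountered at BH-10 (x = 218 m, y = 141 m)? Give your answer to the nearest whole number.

244 m

Two edge vectors: BH-7→BH-8 = (0, -103, 3), BH-7→BH-9 = (-111, 65, -61.7).
Normal n = (BH-7→BH-8) × (BH-7→BH-9) = (6160.1, -333, -11433).
So ∂z/∂x = −n_x/n_z = 0.53880 and ∂z/∂y = −n_y/n_z = −0.02913.
Intercept c from BH-7: 356.5 − 228.99 + 2.68 = 130.19.
At (218, 141): z = 117.5 − 4.1 + 130.19 = 243.5 m.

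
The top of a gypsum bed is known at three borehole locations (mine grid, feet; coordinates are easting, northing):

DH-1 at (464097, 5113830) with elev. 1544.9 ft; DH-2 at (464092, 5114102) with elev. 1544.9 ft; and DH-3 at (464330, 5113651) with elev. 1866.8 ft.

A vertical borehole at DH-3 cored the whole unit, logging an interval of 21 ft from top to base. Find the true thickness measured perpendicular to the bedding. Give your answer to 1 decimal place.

Let the plane be z = a·easting + b·northing + c.
DH-2−DH-1: −5a + 272b = 0;  DH-3−DH-1: 233a − 179b = 321.9.
Solving gives a = 1.40133, b = 0.02576.
|∇z| = √(a²+b²) = 1.40157, so dip δ = arctan(1.40157) = 54.49°.
True thickness = vertical thickness × cos δ = 21 × cos 54.49° = 12.2 ft.

12.2 ft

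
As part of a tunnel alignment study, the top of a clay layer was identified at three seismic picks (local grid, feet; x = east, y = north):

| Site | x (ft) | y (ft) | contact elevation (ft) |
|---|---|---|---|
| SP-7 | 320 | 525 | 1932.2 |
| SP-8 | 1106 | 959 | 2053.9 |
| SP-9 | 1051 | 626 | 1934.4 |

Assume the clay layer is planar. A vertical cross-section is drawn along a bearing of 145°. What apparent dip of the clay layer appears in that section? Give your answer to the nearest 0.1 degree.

18.1°

Let the plane be z = a·x + b·y + c.
SP-8−SP-7: 786a + 434b = 121.7;  SP-9−SP-7: 731a + 101b = 2.2.
Solving gives a = −0.04766, b = 0.36673.
Unit vector along 145° is (sin 145°, cos 145°) = (0.5736, -0.8192).
Slope in that direction = a·(0.5736) + b·(-0.8192) = −0.32775.
Apparent dip = arctan|0.32775| = 18.1° (true dip is 20.3°, so apparent ≤ true as expected).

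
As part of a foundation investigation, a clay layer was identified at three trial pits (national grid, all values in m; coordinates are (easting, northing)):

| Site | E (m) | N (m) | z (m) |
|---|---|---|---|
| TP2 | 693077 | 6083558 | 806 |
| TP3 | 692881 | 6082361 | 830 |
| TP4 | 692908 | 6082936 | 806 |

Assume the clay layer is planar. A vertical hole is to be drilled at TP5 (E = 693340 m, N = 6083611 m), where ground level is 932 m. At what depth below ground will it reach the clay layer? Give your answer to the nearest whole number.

80 m

Let the plane be z = a·E + b·N + c.
TP3−TP2: −196a − 1197b = 24;  TP4−TP2: −169a − 622b = 0.
Solving gives a = 0.18571553, b = −0.05045969.
Then c = 806 − a·693077 − b·6083558 = 179065.26.
At (693340, 6083611): z_contact = 128764.0 − 306977.1 + 179065.26 = 852.2 m.
Depth below ground = 932 − 852.2 = 80 m.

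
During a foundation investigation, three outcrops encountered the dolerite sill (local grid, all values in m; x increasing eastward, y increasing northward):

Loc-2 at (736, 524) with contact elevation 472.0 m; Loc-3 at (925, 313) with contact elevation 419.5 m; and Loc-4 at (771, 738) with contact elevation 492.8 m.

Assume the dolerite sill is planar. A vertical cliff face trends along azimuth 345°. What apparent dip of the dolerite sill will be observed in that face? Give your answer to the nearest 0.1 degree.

Let the plane be z = a·x + b·y + c.
Loc-3−Loc-2: 189a − 211b = −52.5;  Loc-4−Loc-2: 35a + 214b = 20.8.
Solving gives a = −0.14313, b = 0.12061.
Unit vector along 345° is (sin 345°, cos 345°) = (-0.2588, 0.9659).
Slope in that direction = a·(-0.2588) + b·(0.9659) = 0.15354.
Apparent dip = arctan|0.15354| = 8.7° (true dip is 10.6°, so apparent ≤ true as expected).

8.7°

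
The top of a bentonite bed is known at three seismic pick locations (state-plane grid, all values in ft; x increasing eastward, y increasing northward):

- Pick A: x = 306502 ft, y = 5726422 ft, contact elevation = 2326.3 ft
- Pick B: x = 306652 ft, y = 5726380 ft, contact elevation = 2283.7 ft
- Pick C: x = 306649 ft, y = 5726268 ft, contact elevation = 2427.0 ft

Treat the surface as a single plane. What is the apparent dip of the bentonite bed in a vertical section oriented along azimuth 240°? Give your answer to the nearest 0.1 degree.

Two edge vectors: Pick A→Pick B = (150, -42, -42.6), Pick A→Pick C = (147, -154, 100.7).
Normal n = (Pick A→Pick B) × (Pick A→Pick C) = (-10789.8, -21367.2, -16926).
So ∂z/∂x = −n_x/n_z = −0.63747 and ∂z/∂y = −n_y/n_z = −1.26239.
Unit vector along 240° is (sin 240°, cos 240°) = (-0.8660, -0.5000).
Slope in that direction = a·(-0.8660) + b·(-0.5000) = 1.18326.
Apparent dip = arctan|1.18326| = 49.8° (true dip is 54.7°, so apparent ≤ true as expected).

49.8°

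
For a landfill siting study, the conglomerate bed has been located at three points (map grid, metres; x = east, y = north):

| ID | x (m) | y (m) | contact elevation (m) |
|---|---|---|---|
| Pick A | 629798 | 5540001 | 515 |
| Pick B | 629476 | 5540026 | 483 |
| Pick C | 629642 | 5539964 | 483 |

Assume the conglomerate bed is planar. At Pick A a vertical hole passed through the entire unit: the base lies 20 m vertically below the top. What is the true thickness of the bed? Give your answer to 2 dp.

Two edge vectors: Pick A→Pick B = (-322, 25, -32), Pick A→Pick C = (-156, -37, -32).
Normal n = (Pick A→Pick B) × (Pick A→Pick C) = (-1984, -5312, 15814).
So ∂z/∂x = −n_x/n_z = 0.12546 and ∂z/∂y = −n_y/n_z = 0.33590.
|∇z| = √(a²+b²) = 0.35857, so dip δ = arctan(0.35857) = 19.73°.
True thickness = vertical thickness × cos δ = 20 × cos 19.73° = 18.83 m.

18.83 m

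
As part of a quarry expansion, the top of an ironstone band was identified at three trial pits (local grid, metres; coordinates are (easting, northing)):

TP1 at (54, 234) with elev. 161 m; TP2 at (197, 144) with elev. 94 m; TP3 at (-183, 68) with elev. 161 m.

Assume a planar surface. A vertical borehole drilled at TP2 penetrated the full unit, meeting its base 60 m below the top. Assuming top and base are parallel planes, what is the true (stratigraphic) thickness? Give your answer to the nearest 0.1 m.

55.1 m

Let the plane be z = a·E + b·N + c.
TP2−TP1: 143a − 90b = −67;  TP3−TP1: −237a − 166b = 0.
Solving gives a = −0.24678, b = 0.35233.
|∇z| = √(a²+b²) = 0.43016, so dip δ = arctan(0.43016) = 23.28°.
True thickness = vertical thickness × cos δ = 60 × cos 23.28° = 55.1 m.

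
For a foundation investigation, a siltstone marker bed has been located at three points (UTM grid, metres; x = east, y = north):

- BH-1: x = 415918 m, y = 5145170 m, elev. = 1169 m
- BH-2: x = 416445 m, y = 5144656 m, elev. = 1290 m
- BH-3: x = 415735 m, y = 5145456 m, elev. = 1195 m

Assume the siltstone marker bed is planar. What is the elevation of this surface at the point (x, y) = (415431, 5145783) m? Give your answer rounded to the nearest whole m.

1144 m

Two edge vectors: BH-1→BH-2 = (527, -514, 121), BH-1→BH-3 = (-183, 286, 26).
Normal n = (BH-1→BH-2) × (BH-1→BH-3) = (-47970, -35845, 56660).
So ∂z/∂x = −n_x/n_z = 0.84662902 and ∂z/∂y = −n_y/n_z = 0.63263325.
Intercept c from BH-1: 1169 − 352128.25 − 3255005.62 = −3605964.87.
At (415431, 5145783): z = 351715.9 + 3255393.4 − 3605964.87 = 1144.5 m.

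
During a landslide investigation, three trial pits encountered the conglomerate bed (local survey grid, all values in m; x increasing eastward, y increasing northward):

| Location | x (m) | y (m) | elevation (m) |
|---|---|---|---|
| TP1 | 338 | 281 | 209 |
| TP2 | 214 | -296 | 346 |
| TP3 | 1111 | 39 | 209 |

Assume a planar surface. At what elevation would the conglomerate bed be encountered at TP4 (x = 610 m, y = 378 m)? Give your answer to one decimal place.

Let the plane be z = a·x + b·y + c.
TP2−TP1: −124a − 577b = 137;  TP3−TP1: 773a − 242b = 0.
Solving gives a = −0.069647, b = −0.222468.
Then c = 209 − a·338 − b·281 = 295.05.
At (610, 378): z = −42.5 − 84.1 + 295.05 = 168.5 m.

168.5 m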